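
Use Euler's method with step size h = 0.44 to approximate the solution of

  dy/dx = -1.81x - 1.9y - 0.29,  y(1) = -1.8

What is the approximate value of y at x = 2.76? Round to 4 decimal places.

-2.2814

Euler: y_{n+1} = y_n + h·f(x_n, y_n).
x=1.000000, y=-1.800000: f=1.320000 → y ← -1.800000 + 0.44·1.320000 = -1.219200
x=1.440000, y=-1.219200: f=-0.579920 → y ← -1.219200 + 0.44·(-0.579920) = -1.474365
x=1.880000, y=-1.474365: f=-0.891507 → y ← -1.474365 + 0.44·(-0.891507) = -1.866628
x=2.320000, y=-1.866628: f=-0.942607 → y ← -1.866628 + 0.44·(-0.942607) = -2.281375
y(2.76) ≈ -2.2814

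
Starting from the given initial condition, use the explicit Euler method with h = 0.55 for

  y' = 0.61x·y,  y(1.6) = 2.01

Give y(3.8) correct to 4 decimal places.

Euler: y_{n+1} = y_n + h·f(x_n, y_n).
x=1.600000, y=2.010000: f=1.961760 → y ← 2.010000 + 0.55·1.961760 = 3.088968
x=2.150000, y=3.088968: f=4.051182 → y ← 3.088968 + 0.55·4.051182 = 5.317118
x=2.700000, y=5.317118: f=8.757293 → y ← 5.317118 + 0.55·8.757293 = 10.133629
x=3.250000, y=10.133629: f=20.089920 → y ← 10.133629 + 0.55·20.089920 = 21.183085
y(3.8) ≈ 21.1831

21.1831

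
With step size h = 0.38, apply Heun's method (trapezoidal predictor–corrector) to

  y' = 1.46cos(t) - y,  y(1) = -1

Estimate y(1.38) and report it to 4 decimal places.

-0.5467

Heun: k1 = f(t_n, y_n); k2 = f(t_n + h, y_n + h·k1); y_{n+1} = y_n + (h/2)·(k1 + k2).
t=1.000000, y=-1.000000:
  k1 = f(1.000000, -1.000000) = 1.788841
  k2 = f(1.380000, -0.320240) = 0.597116
  y ← -1.000000 + (0.38/2)·(1.788841 + 0.597116) = -0.546668
y(1.38) ≈ -0.5467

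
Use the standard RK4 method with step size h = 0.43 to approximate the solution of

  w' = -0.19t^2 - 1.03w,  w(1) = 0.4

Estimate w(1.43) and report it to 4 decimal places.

0.1559

RK4: k1 = f(t_n, w_n); k2 = f(t_n + h/2, w_n + (h/2)·k1); k3 = f(t_n + h/2, w_n + (h/2)·k2); k4 = f(t_n + h, w_n + h·k3); w_{n+1} = w_n + (h/6)·(k1 + 2k2 + 2k3 + k4).
t=1.000000, w=0.400000:
  k1 = f(1.000000, 0.400000) = -0.602000
  k2 = f(1.215000, 0.270570) = -0.559170
  k3 = f(1.215000, 0.279778) = -0.568655
  k4 = f(1.430000, 0.155479) = -0.548674
  w ← 0.400000 + (0.43/6)·(k1 + 2k2 + 2k3 + k4) = 0.155880
w(1.43) ≈ 0.1559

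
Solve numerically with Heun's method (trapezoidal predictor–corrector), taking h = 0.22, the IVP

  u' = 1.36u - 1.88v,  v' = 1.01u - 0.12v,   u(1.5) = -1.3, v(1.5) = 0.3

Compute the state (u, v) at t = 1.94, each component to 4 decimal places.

-2.3499, -0.5080

Heun on (u,v): k1 = f(t_n, state_n); k2 = f(t_n + h, state_n + h·k1); state_{n+1} = state_n + (h/2)·(k1 + k2).
1.500000: (-1.300000, 0.300000)
  k1 = (-2.332000, -1.349000)
  predictor → (-1.813040, 0.003220)
  k2 = (-2.471788, -1.831557)
  → (-1.828417, -0.049861)
1.720000: (-1.828417, -0.049861)
  k1 = (-2.392908, -1.840717)
  predictor → (-2.354856, -0.454819)
  k2 = (-2.347545, -2.323827)
  → (-2.349866, -0.507961)
(u(1.94), v(1.94)) ≈ (-2.3499, -0.5080)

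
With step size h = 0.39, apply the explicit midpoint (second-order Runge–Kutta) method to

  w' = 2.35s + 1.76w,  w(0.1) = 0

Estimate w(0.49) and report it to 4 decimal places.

Midpoint: k1 = f(s_n, w_n); k2 = f(s_n + h/2, w_n + (h/2)·k1); w_{n+1} = w_n + h·k2.
s=0.100000, w=0.000000:
  k1 = f(0.100000, 0.000000) = 0.235000
  k2 = f(0.295000, 0.045825) = 0.773902
  w ← 0.000000 + 0.39·0.773902 = 0.301822
w(0.49) ≈ 0.3018

0.3018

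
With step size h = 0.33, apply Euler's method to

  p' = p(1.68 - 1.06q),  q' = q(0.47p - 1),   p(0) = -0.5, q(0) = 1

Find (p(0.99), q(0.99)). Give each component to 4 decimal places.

Euler on (p,q): p_{n+1} = p_n + h·p', q_{n+1} = q_n + h·q'.
0.000000: (-0.500000, 1.000000); f=(-0.310000, -1.235000) → (-0.602300, 0.592450)
0.330000: (-0.602300, 0.592450); f=(-0.633621, -0.760161) → (-0.811395, 0.341597)
0.660000: (-0.811395, 0.341597); f=(-1.069344, -0.471867) → (-1.164278, 0.185881)
(p(0.99), q(0.99)) ≈ (-1.1643, 0.1859)

-1.1643, 0.1859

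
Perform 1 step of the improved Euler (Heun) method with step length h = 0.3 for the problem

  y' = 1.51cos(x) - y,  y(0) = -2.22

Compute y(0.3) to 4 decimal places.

Heun: k1 = f(x_n, y_n); k2 = f(x_n + h, y_n + h·k1); y_{n+1} = y_n + (h/2)·(k1 + k2).
x=0.000000, y=-2.220000:
  k1 = f(0.000000, -2.220000) = 3.730000
  k2 = f(0.300000, -1.101000) = 2.543558
  y ← -2.220000 + (0.3/2)·(3.730000 + 2.543558) = -1.278966
y(0.3) ≈ -1.2790

-1.2790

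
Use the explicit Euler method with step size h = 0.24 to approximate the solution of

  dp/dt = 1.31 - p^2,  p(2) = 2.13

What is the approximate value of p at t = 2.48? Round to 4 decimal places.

1.2289

Euler: p_{n+1} = p_n + h·f(t_n, p_n).
t=2.000000, p=2.130000: f=-3.226900 → p ← 2.130000 + 0.24·(-3.226900) = 1.355544
t=2.240000, p=1.355544: f=-0.527500 → p ← 1.355544 + 0.24·(-0.527500) = 1.228944
p(2.48) ≈ 1.2289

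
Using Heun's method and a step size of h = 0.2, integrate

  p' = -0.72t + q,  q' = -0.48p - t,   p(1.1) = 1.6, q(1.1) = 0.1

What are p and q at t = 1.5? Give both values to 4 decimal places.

Heun on (p,q): k1 = f(t_n, state_n); k2 = f(t_n + h, state_n + h·k1); state_{n+1} = state_n + (h/2)·(k1 + k2).
1.100000: (1.600000, 0.100000)
  k1 = (-0.692000, -1.868000)
  predictor → (1.461600, -0.273600)
  k2 = (-1.209600, -2.001568)
  → (1.409840, -0.286957)
1.300000: (1.409840, -0.286957)
  k1 = (-1.222957, -1.976723)
  predictor → (1.165249, -0.682301)
  k2 = (-1.762301, -2.059319)
  → (1.111314, -0.690561)
(p(1.5), q(1.5)) ≈ (1.1113, -0.6906)

1.1113, -0.6906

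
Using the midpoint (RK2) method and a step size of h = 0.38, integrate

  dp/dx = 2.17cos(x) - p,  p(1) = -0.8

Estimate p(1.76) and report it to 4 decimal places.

Midpoint: k1 = f(x_n, p_n); k2 = f(x_n + h/2, p_n + (h/2)·k1); p_{n+1} = p_n + h·k2.
x=1.000000, p=-0.800000:
  k1 = f(1.000000, -0.800000) = 1.972456
  k2 = f(1.190000, -0.425233) = 1.231735
  p ← -0.800000 + 0.38·1.231735 = -0.331941
x=1.380000, p=-0.331941:
  k1 = f(1.380000, -0.331941) = 0.743461
  k2 = f(1.570000, -0.190683) = 0.192411
  p ← -0.331941 + 0.38·0.192411 = -0.258824
p(1.76) ≈ -0.2588

-0.2588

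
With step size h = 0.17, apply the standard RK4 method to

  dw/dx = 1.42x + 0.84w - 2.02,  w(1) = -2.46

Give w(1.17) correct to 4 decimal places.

-2.9257

RK4: k1 = f(x_n, w_n); k2 = f(x_n + h/2, w_n + (h/2)·k1); k3 = f(x_n + h/2, w_n + (h/2)·k2); k4 = f(x_n + h, w_n + h·k3); w_{n+1} = w_n + (h/6)·(k1 + 2k2 + 2k3 + k4).
x=1.000000, w=-2.460000:
  k1 = f(1.000000, -2.460000) = -2.666400
  k2 = f(1.085000, -2.686644) = -2.736081
  k3 = f(1.085000, -2.692567) = -2.741056
  k4 = f(1.170000, -2.925980) = -2.816423
  w ← -2.460000 + (0.17/6)·(k1 + 2k2 + 2k3 + k4) = -2.925718
w(1.17) ≈ -2.9257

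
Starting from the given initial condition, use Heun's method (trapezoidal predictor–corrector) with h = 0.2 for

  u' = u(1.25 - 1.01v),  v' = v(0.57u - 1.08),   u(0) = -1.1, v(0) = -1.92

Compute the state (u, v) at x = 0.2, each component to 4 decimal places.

-1.9061, -1.3258

Heun on (u,v): k1 = f(x_n, state_n); k2 = f(x_n + h, state_n + h·k1); state_{n+1} = state_n + (h/2)·(k1 + k2).
0.000000: (-1.100000, -1.920000)
  k1 = (-3.508120, 3.277440)
  predictor → (-1.801624, -1.264512)
  k2 = (-4.552987, 2.664233)
  → (-1.906111, -1.325833)
(u(0.2), v(0.2)) ≈ (-1.9061, -1.3258)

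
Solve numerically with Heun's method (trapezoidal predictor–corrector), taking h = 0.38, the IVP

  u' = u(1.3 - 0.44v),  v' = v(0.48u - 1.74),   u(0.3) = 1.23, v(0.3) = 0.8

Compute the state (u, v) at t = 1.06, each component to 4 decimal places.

2.7122, 0.4180

Heun on (u,v): k1 = f(t_n, state_n); k2 = f(t_n + h, state_n + h·k1); state_{n+1} = state_n + (h/2)·(k1 + k2).
0.300000: (1.230000, 0.800000)
  k1 = (1.166040, -0.919680)
  predictor → (1.673095, 0.450522)
  k2 = (1.843367, -0.422100)
  → (1.801787, 0.545062)
0.680000: (1.801787, 0.545062)
  k1 = (1.910206, -0.477006)
  predictor → (2.527666, 0.363799)
  k2 = (2.881358, -0.191621)
  → (2.712184, 0.418023)
(u(1.06), v(1.06)) ≈ (2.7122, 0.4180)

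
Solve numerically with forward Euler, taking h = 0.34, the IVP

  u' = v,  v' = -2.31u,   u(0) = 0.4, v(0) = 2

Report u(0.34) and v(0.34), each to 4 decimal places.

Euler on (u,v): u_{n+1} = u_n + h·u', v_{n+1} = v_n + h·v'.
0.000000: (0.400000, 2.000000); f=(2.000000, -0.924000) → (1.080000, 1.685840)
(u(0.34), v(0.34)) ≈ (1.0800, 1.6858)

1.0800, 1.6858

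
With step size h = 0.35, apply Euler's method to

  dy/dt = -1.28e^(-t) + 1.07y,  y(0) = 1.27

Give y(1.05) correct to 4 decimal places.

Euler: y_{n+1} = y_n + h·f(t_n, y_n).
t=0.000000, y=1.270000: f=0.078900 → y ← 1.270000 + 0.35·0.078900 = 1.297615
t=0.350000, y=1.297615: f=0.486447 → y ← 1.297615 + 0.35·0.486447 = 1.467872
t=0.700000, y=1.467872: f=0.934993 → y ← 1.467872 + 0.35·0.934993 = 1.795119
y(1.05) ≈ 1.7951

1.7951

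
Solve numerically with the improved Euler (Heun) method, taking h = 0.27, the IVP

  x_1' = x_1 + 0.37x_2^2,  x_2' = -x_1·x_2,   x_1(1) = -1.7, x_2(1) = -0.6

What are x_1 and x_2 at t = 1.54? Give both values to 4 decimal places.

Heun on (x_1,x_2): k1 = f(t_n, state_n); k2 = f(t_n + h, state_n + h·k1); state_{n+1} = state_n + (h/2)·(k1 + k2).
1.000000: (-1.700000, -0.600000)
  k1 = (-1.566800, -1.020000)
  predictor → (-2.123036, -0.875400)
  k2 = (-1.839496, -1.858506)
  → (-2.159850, -0.988598)
1.270000: (-2.159850, -0.988598)
  k1 = (-1.798239, -2.135224)
  predictor → (-2.645374, -1.565109)
  k2 = (-1.739035, -4.140299)
  → (-2.637382, -1.835794)
(x_1(1.54), x_2(1.54)) ≈ (-2.6374, -1.8358)

-2.6374, -1.8358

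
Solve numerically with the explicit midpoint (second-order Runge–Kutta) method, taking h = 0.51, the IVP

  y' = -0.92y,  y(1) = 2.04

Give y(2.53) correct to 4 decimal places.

0.5370

Midpoint: k1 = f(x_n, y_n); k2 = f(x_n + h/2, y_n + (h/2)·k1); y_{n+1} = y_n + h·k2.
x=1.000000, y=2.040000:
  k1 = f(1.000000, 2.040000) = -1.876800
  k2 = f(1.255000, 1.561416) = -1.436503
  y ← 2.040000 + 0.51·(-1.436503) = 1.307384
x=1.510000, y=1.307384:
  k1 = f(1.510000, 1.307384) = -1.202793
  k2 = f(1.765000, 1.000671) = -0.920618
  y ← 1.307384 + 0.51·(-0.920618) = 0.837869
x=2.020000, y=0.837869:
  k1 = f(2.020000, 0.837869) = -0.770839
  k2 = f(2.275000, 0.641305) = -0.590000
  y ← 0.837869 + 0.51·(-0.590000) = 0.536968
y(2.53) ≈ 0.5370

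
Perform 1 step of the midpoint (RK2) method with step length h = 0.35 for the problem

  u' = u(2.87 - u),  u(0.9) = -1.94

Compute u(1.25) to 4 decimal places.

Midpoint: k1 = f(s_n, u_n); k2 = f(s_n + h/2, u_n + (h/2)·k1); u_{n+1} = u_n + h·k2.
s=0.900000, u=-1.940000:
  k1 = f(0.900000, -1.940000) = -9.331400
  k2 = f(1.075000, -3.572995) = -23.020789
  u ← -1.940000 + 0.35·(-23.020789) = -9.997276
u(1.25) ≈ -9.9973

-9.9973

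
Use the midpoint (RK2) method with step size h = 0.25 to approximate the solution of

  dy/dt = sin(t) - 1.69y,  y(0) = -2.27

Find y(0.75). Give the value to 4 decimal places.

Midpoint: k1 = f(t_n, y_n); k2 = f(t_n + h/2, y_n + (h/2)·k1); y_{n+1} = y_n + h·k2.
t=0.000000, y=-2.270000:
  k1 = f(0.000000, -2.270000) = 3.836300
  k2 = f(0.125000, -1.790463) = 3.150556
  y ← -2.270000 + 0.25·3.150556 = -1.482361
t=0.250000, y=-1.482361:
  k1 = f(0.250000, -1.482361) = 2.752594
  k2 = f(0.375000, -1.138287) = 2.289977
  y ← -1.482361 + 0.25·2.289977 = -0.909867
t=0.500000, y=-0.909867:
  k1 = f(0.500000, -0.909867) = 2.017100
  k2 = f(0.625000, -0.657729) = 1.696660
  y ← -0.909867 + 0.25·1.696660 = -0.485702
y(0.75) ≈ -0.4857

-0.4857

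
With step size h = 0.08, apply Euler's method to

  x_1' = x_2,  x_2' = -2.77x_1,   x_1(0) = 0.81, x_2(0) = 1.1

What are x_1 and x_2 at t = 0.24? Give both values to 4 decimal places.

Euler on (x_1,x_2): x_1_{n+1} = x_1_n + h·x_1', x_2_{n+1} = x_2_n + h·x_2'.
0.000000: (0.810000, 1.100000); f=(1.100000, -2.243700) → (0.898000, 0.920504)
0.080000: (0.898000, 0.920504); f=(0.920504, -2.487460) → (0.971640, 0.721507)
0.160000: (0.971640, 0.721507); f=(0.721507, -2.691444) → (1.029361, 0.506192)
(x_1(0.24), x_2(0.24)) ≈ (1.0294, 0.5062)

1.0294, 0.5062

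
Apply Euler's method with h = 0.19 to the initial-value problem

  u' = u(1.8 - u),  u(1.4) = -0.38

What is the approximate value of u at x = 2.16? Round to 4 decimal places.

Euler: u_{n+1} = u_n + h·f(x_n, u_n).
x=1.400000, u=-0.380000: f=-0.828400 → u ← -0.380000 + 0.19·(-0.828400) = -0.537396
x=1.590000, u=-0.537396: f=-1.256107 → u ← -0.537396 + 0.19·(-1.256107) = -0.776056
x=1.780000, u=-0.776056: f=-1.999165 → u ← -0.776056 + 0.19·(-1.999165) = -1.155898
x=1.970000, u=-1.155898: f=-3.416715 → u ← -1.155898 + 0.19·(-3.416715) = -1.805074
u(2.16) ≈ -1.8051

-1.8051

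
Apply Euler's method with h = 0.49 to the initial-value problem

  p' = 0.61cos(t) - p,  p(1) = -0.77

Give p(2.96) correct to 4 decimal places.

-0.3190

Euler: p_{n+1} = p_n + h·f(t_n, p_n).
t=1.000000, p=-0.770000: f=1.099584 → p ← -0.770000 + 0.49·1.099584 = -0.231204
t=1.490000, p=-0.231204: f=0.280436 → p ← -0.231204 + 0.49·0.280436 = -0.093790
t=1.980000, p=-0.093790: f=-0.148916 → p ← -0.093790 + 0.49·(-0.148916) = -0.166759
t=2.470000, p=-0.166759: f=-0.310768 → p ← -0.166759 + 0.49·(-0.310768) = -0.319035
p(2.96) ≈ -0.3190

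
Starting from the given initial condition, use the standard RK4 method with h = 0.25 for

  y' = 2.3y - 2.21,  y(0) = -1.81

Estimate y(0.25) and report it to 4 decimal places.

-3.9617

RK4: k1 = f(s_n, y_n); k2 = f(s_n + h/2, y_n + (h/2)·k1); k3 = f(s_n + h/2, y_n + (h/2)·k2); k4 = f(s_n + h, y_n + h·k3); y_{n+1} = y_n + (h/6)·(k1 + 2k2 + 2k3 + k4).
s=0.000000, y=-1.810000:
  k1 = f(0.000000, -1.810000) = -6.373000
  k2 = f(0.125000, -2.606625) = -8.205237
  k3 = f(0.125000, -2.835655) = -8.732006
  k4 = f(0.250000, -3.993001) = -11.393903
  y ← -1.810000 + (0.25/6)·(k1 + 2k2 + 2k3 + k4) = -3.961725
y(0.25) ≈ -3.9617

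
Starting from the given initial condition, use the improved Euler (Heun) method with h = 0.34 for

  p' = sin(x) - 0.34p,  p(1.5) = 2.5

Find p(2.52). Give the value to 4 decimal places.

2.4937

Heun: k1 = f(x_n, p_n); k2 = f(x_n + h, p_n + h·k1); p_{n+1} = p_n + (h/2)·(k1 + k2).
x=1.500000, p=2.500000:
  k1 = f(1.500000, 2.500000) = 0.147495
  k2 = f(1.840000, 2.550148) = 0.096933
  p ← 2.500000 + (0.34/2)·(0.147495 + 0.096933) = 2.541553
x=1.840000, p=2.541553:
  k1 = f(1.840000, 2.541553) = 0.099855
  k2 = f(2.180000, 2.575503) = -0.055567
  p ← 2.541553 + (0.34/2)·(0.099855 + (-0.055567)) = 2.549082
x=2.180000, p=2.549082:
  k1 = f(2.180000, 2.549082) = -0.046584
  k2 = f(2.520000, 2.533243) = -0.278972
  p ← 2.549082 + (0.34/2)·(-0.046584 + (-0.278972)) = 2.493737
p(2.52) ≈ 2.4937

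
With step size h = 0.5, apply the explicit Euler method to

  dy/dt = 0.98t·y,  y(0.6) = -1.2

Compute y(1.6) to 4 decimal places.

-2.3898

Euler: y_{n+1} = y_n + h·f(t_n, y_n).
t=0.600000, y=-1.200000: f=-0.705600 → y ← -1.200000 + 0.5·(-0.705600) = -1.552800
t=1.100000, y=-1.552800: f=-1.673918 → y ← -1.552800 + 0.5·(-1.673918) = -2.389759
y(1.6) ≈ -2.3898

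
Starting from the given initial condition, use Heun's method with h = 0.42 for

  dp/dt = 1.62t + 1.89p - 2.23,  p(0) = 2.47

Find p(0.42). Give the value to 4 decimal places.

Heun: k1 = f(t_n, p_n); k2 = f(t_n + h, p_n + h·k1); p_{n+1} = p_n + (h/2)·(k1 + k2).
t=0.000000, p=2.470000:
  k1 = f(0.000000, 2.470000) = 2.438300
  k2 = f(0.420000, 3.494086) = 5.054223
  p ← 2.470000 + (0.42/2)·(2.438300 + 5.054223) = 4.043430
p(0.42) ≈ 4.0434

4.0434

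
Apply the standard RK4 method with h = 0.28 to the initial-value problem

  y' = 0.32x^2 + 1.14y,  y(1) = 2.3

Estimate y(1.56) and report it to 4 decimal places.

RK4: k1 = f(x_n, y_n); k2 = f(x_n + h/2, y_n + (h/2)·k1); k3 = f(x_n + h/2, y_n + (h/2)·k2); k4 = f(x_n + h, y_n + h·k3); y_{n+1} = y_n + (h/6)·(k1 + 2k2 + 2k3 + k4).
x=1.000000, y=2.300000:
  k1 = f(1.000000, 2.300000) = 2.942000
  k2 = f(1.140000, 2.711880) = 3.507415
  k3 = f(1.140000, 2.791038) = 3.597655
  k4 = f(1.280000, 3.307344) = 4.294660
  y ← 2.300000 + (0.28/6)·(k1 + 2k2 + 2k3 + k4) = 3.300851
x=1.280000, y=3.300851:
  k1 = f(1.280000, 3.300851) = 4.287258
  k2 = f(1.420000, 3.901067) = 5.092464
  k3 = f(1.420000, 4.013796) = 5.220975
  k4 = f(1.560000, 4.762724) = 6.208257
  y ← 3.300851 + (0.28/6)·(k1 + 2k2 + 2k3 + k4) = 4.753229
y(1.56) ≈ 4.7532

4.7532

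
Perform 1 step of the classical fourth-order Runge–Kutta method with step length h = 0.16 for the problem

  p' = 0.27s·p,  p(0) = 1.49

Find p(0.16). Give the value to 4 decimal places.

RK4: k1 = f(s_n, p_n); k2 = f(s_n + h/2, p_n + (h/2)·k1); k3 = f(s_n + h/2, p_n + (h/2)·k2); k4 = f(s_n + h, p_n + h·k3); p_{n+1} = p_n + (h/6)·(k1 + 2k2 + 2k3 + k4).
s=0.000000, p=1.490000:
  k1 = f(0.000000, 1.490000) = 0.000000
  k2 = f(0.080000, 1.490000) = 0.032184
  k3 = f(0.080000, 1.492575) = 0.032240
  k4 = f(0.160000, 1.495158) = 0.064591
  p ← 1.490000 + (0.16/6)·(k1 + 2k2 + 2k3 + k4) = 1.495158
p(0.16) ≈ 1.4952

1.4952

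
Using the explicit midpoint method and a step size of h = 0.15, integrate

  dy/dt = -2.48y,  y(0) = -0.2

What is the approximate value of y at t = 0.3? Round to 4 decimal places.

Midpoint: k1 = f(t_n, y_n); k2 = f(t_n + h/2, y_n + (h/2)·k1); y_{n+1} = y_n + h·k2.
t=0.000000, y=-0.200000:
  k1 = f(0.000000, -0.200000) = 0.496000
  k2 = f(0.075000, -0.162800) = 0.403744
  y ← -0.200000 + 0.15·0.403744 = -0.139438
t=0.150000, y=-0.139438:
  k1 = f(0.150000, -0.139438) = 0.345807
  k2 = f(0.225000, -0.113503) = 0.281487
  y ← -0.139438 + 0.15·0.281487 = -0.097215
y(0.3) ≈ -0.0972

-0.0972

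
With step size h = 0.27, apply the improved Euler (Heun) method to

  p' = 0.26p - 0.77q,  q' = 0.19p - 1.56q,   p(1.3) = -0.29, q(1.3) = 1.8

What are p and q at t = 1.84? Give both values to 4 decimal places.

Heun on (p,q): k1 = f(t_n, state_n); k2 = f(t_n + h, state_n + h·k1); state_{n+1} = state_n + (h/2)·(k1 + k2).
1.300000: (-0.290000, 1.800000)
  k1 = (-1.461400, -2.863100)
  predictor → (-0.684578, 1.026963)
  k2 = (-0.968752, -1.732132)
  → (-0.618070, 1.179644)
1.570000: (-0.618070, 1.179644)
  k1 = (-1.069024, -1.957678)
  predictor → (-0.906707, 0.651071)
  k2 = (-0.737068, -1.187945)
  → (-0.861893, 0.754985)
(p(1.84), q(1.84)) ≈ (-0.8619, 0.7550)

-0.8619, 0.7550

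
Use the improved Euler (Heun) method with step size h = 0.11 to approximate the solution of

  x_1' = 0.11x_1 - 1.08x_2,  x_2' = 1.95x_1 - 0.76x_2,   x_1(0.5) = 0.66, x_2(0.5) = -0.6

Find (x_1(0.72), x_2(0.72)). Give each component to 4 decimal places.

Heun on (x_1,x_2): k1 = f(s_n, state_n); k2 = f(s_n + h, state_n + h·k1); state_{n+1} = state_n + (h/2)·(k1 + k2).
0.500000: (0.660000, -0.600000)
  k1 = (0.720600, 1.743000)
  predictor → (0.739266, -0.408270)
  k2 = (0.522251, 1.751854)
  → (0.728357, -0.407783)
0.610000: (0.728357, -0.407783)
  k1 = (0.520525, 1.730211)
  predictor → (0.785615, -0.217460)
  k2 = (0.321274, 1.697218)
  → (0.774656, -0.219274)
(x_1(0.72), x_2(0.72)) ≈ (0.7747, -0.2193)

0.7747, -0.2193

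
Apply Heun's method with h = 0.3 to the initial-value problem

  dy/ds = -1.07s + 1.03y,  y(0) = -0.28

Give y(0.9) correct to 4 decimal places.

Heun: k1 = f(s_n, y_n); k2 = f(s_n + h, y_n + h·k1); y_{n+1} = y_n + (h/2)·(k1 + k2).
s=0.000000, y=-0.280000:
  k1 = f(0.000000, -0.280000) = -0.288400
  k2 = f(0.300000, -0.366520) = -0.698516
  y ← -0.280000 + (0.3/2)·(-0.288400 + (-0.698516)) = -0.428037
s=0.300000, y=-0.428037:
  k1 = f(0.300000, -0.428037) = -0.761878
  k2 = f(0.600000, -0.656601) = -1.318299
  y ← -0.428037 + (0.3/2)·(-0.761878 + (-1.318299)) = -0.740064
s=0.600000, y=-0.740064:
  k1 = f(0.600000, -0.740064) = -1.404266
  k2 = f(0.900000, -1.161344) = -2.159184
  y ← -0.740064 + (0.3/2)·(-1.404266 + (-2.159184)) = -1.274581
y(0.9) ≈ -1.2746

-1.2746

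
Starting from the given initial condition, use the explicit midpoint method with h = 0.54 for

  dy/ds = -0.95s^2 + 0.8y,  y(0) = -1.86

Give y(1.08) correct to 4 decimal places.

-4.7534

Midpoint: k1 = f(s_n, y_n); k2 = f(s_n + h/2, y_n + (h/2)·k1); y_{n+1} = y_n + h·k2.
s=0.000000, y=-1.860000:
  k1 = f(0.000000, -1.860000) = -1.488000
  k2 = f(0.270000, -2.261760) = -1.878663
  y ← -1.860000 + 0.54·(-1.878663) = -2.874478
s=0.540000, y=-2.874478:
  k1 = f(0.540000, -2.874478) = -2.576602
  k2 = f(0.810000, -3.570161) = -3.479424
  y ← -2.874478 + 0.54·(-3.479424) = -4.753367
y(1.08) ≈ -4.7534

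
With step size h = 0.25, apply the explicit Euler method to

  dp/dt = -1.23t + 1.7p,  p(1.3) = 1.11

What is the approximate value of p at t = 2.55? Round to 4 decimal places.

Euler: p_{n+1} = p_n + h·f(t_n, p_n).
t=1.300000, p=1.110000: f=0.288000 → p ← 1.110000 + 0.25·0.288000 = 1.182000
t=1.550000, p=1.182000: f=0.102900 → p ← 1.182000 + 0.25·0.102900 = 1.207725
t=1.800000, p=1.207725: f=-0.160867 → p ← 1.207725 + 0.25·(-0.160867) = 1.167508
t=2.050000, p=1.167508: f=-0.536736 → p ← 1.167508 + 0.25·(-0.536736) = 1.033324
t=2.300000, p=1.033324: f=-1.072349 → p ← 1.033324 + 0.25·(-1.072349) = 0.765237
p(2.55) ≈ 0.7652

0.7652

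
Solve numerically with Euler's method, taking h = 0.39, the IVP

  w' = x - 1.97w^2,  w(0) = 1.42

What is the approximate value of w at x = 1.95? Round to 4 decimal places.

Euler: w_{n+1} = w_n + h·f(x_n, w_n).
x=0.000000, w=1.420000: f=-3.972308 → w ← 1.420000 + 0.39·(-3.972308) = -0.129200
x=0.390000, w=-0.129200: f=0.357115 → w ← -0.129200 + 0.39·0.357115 = 0.010075
x=0.780000, w=0.010075: f=0.779800 → w ← 0.010075 + 0.39·0.779800 = 0.314197
x=1.170000, w=0.314197: f=0.975522 → w ← 0.314197 + 0.39·0.975522 = 0.694651
x=1.560000, w=0.694651: f=0.609397 → w ← 0.694651 + 0.39·0.609397 = 0.932316
w(1.95) ≈ 0.9323

0.9323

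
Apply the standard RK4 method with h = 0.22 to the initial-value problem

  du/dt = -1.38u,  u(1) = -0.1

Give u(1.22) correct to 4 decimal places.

-0.0738

RK4: k1 = f(t_n, u_n); k2 = f(t_n + h/2, u_n + (h/2)·k1); k3 = f(t_n + h/2, u_n + (h/2)·k2); k4 = f(t_n + h, u_n + h·k3); u_{n+1} = u_n + (h/6)·(k1 + 2k2 + 2k3 + k4).
t=1.000000, u=-0.100000:
  k1 = f(1.000000, -0.100000) = 0.138000
  k2 = f(1.110000, -0.084820) = 0.117052
  k3 = f(1.110000, -0.087124) = 0.120232
  k4 = f(1.220000, -0.073549) = 0.101498
  u ← -0.100000 + (0.22/6)·(k1 + 2k2 + 2k3 + k4) = -0.073818
u(1.22) ≈ -0.0738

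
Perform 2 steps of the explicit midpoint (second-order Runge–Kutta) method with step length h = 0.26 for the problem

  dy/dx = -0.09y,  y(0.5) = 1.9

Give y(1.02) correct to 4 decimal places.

1.8131

Midpoint: k1 = f(x_n, y_n); k2 = f(x_n + h/2, y_n + (h/2)·k1); y_{n+1} = y_n + h·k2.
x=0.500000, y=1.900000:
  k1 = f(0.500000, 1.900000) = -0.171000
  k2 = f(0.630000, 1.877770) = -0.168999
  y ← 1.900000 + 0.26·(-0.168999) = 1.856060
x=0.760000, y=1.856060:
  k1 = f(0.760000, 1.856060) = -0.167045
  k2 = f(0.890000, 1.834344) = -0.165091
  y ← 1.856060 + 0.26·(-0.165091) = 1.813137
y(1.02) ≈ 1.8131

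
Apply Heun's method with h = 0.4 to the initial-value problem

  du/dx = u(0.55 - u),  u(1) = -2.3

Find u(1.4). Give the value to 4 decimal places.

-8.9976

Heun: k1 = f(x_n, u_n); k2 = f(x_n + h, u_n + h·k1); u_{n+1} = u_n + (h/2)·(k1 + k2).
x=1.000000, u=-2.300000:
  k1 = f(1.000000, -2.300000) = -6.555000
  k2 = f(1.400000, -4.922000) = -26.933184
  u ← -2.300000 + (0.4/2)·(-6.555000 + (-26.933184)) = -8.997637
u(1.4) ≈ -8.9976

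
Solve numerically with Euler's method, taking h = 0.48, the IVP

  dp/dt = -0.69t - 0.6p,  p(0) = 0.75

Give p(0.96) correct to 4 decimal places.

0.2212

Euler: p_{n+1} = p_n + h·f(t_n, p_n).
t=0.000000, p=0.750000: f=-0.450000 → p ← 0.750000 + 0.48·(-0.450000) = 0.534000
t=0.480000, p=0.534000: f=-0.651600 → p ← 0.534000 + 0.48·(-0.651600) = 0.221232
p(0.96) ≈ 0.2212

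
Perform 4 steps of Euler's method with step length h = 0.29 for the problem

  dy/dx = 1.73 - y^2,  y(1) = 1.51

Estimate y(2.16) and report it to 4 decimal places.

1.3157

Euler: y_{n+1} = y_n + h·f(x_n, y_n).
x=1.000000, y=1.510000: f=-0.550100 → y ← 1.510000 + 0.29·(-0.550100) = 1.350471
x=1.290000, y=1.350471: f=-0.093772 → y ← 1.350471 + 0.29·(-0.093772) = 1.323277
x=1.580000, y=1.323277: f=-0.021062 → y ← 1.323277 + 0.29·(-0.021062) = 1.317169
x=1.870000, y=1.317169: f=-0.004934 → y ← 1.317169 + 0.29·(-0.004934) = 1.315738
y(2.16) ≈ 1.3157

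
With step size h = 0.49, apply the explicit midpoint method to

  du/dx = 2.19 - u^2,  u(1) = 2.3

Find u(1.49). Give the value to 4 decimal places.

Midpoint: k1 = f(x_n, u_n); k2 = f(x_n + h/2, u_n + (h/2)·k1); u_{n+1} = u_n + h·k2.
x=1.000000, u=2.300000:
  k1 = f(1.000000, 2.300000) = -3.100000
  k2 = f(1.245000, 1.540500) = -0.183140
  u ← 2.300000 + 0.49·(-0.183140) = 2.210261
u(1.49) ≈ 2.2103

2.2103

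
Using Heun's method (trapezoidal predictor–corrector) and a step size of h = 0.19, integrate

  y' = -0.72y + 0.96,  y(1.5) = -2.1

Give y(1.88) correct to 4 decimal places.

-1.2807

Heun: k1 = f(t_n, y_n); k2 = f(t_n + h, y_n + h·k1); y_{n+1} = y_n + (h/2)·(k1 + k2).
t=1.500000, y=-2.100000:
  k1 = f(1.500000, -2.100000) = 2.472000
  k2 = f(1.690000, -1.630320) = 2.133830
  y ← -2.100000 + (0.19/2)·(2.472000 + 2.133830) = -1.662446
t=1.690000, y=-1.662446:
  k1 = f(1.690000, -1.662446) = 2.156961
  k2 = f(1.880000, -1.252623) = 1.861889
  y ← -1.662446 + (0.19/2)·(2.156961 + 1.861889) = -1.280655
y(1.88) ≈ -1.2807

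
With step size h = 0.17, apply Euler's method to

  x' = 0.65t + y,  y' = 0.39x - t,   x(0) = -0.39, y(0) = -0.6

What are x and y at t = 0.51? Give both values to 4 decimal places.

Euler on (x,y): x_{n+1} = x_n + h·x', y_{n+1} = y_n + h·y'.
0.000000: (-0.390000, -0.600000); f=(-0.600000, -0.152100) → (-0.492000, -0.625857)
0.170000: (-0.492000, -0.625857); f=(-0.515357, -0.361880) → (-0.579611, -0.687377)
0.340000: (-0.579611, -0.687377); f=(-0.466377, -0.566048) → (-0.658895, -0.783605)
(x(0.51), y(0.51)) ≈ (-0.6589, -0.7836)

-0.6589, -0.7836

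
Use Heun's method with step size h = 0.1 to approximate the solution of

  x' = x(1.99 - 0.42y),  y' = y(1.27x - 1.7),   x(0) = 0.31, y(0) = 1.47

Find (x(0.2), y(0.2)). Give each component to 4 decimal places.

Heun on (x,y): k1 = f(t_n, state_n); k2 = f(t_n + h, state_n + h·k1); state_{n+1} = state_n + (h/2)·(k1 + k2).
0.000000: (0.310000, 1.470000)
  k1 = (0.425506, -1.920261)
  predictor → (0.352551, 1.277974)
  k2 = (0.512344, -1.600357)
  → (0.356893, 1.293969)
0.100000: (0.356893, 1.293969)
  k1 = (0.516257, -1.613251)
  predictor → (0.408518, 1.132644)
  k2 = (0.618615, -1.337859)
  → (0.413636, 1.146414)
(x(0.2), y(0.2)) ≈ (0.4136, 1.1464)

0.4136, 1.1464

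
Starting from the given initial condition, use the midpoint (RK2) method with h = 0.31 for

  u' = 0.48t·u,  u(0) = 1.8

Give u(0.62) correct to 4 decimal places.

Midpoint: k1 = f(t_n, u_n); k2 = f(t_n + h/2, u_n + (h/2)·k1); u_{n+1} = u_n + h·k2.
t=0.000000, u=1.800000:
  k1 = f(0.000000, 1.800000) = 0.000000
  k2 = f(0.155000, 1.800000) = 0.133920
  u ← 1.800000 + 0.31·0.133920 = 1.841515
t=0.310000, u=1.841515:
  k1 = f(0.310000, 1.841515) = 0.274017
  k2 = f(0.465000, 1.883988) = 0.420506
  u ← 1.841515 + 0.31·0.420506 = 1.971872
u(0.62) ≈ 1.9719

1.9719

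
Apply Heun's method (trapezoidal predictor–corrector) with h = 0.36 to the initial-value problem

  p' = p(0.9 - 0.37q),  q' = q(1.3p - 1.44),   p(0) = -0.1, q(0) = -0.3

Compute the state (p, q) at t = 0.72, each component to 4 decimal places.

-0.1979, -0.1031

Heun on (p,q): k1 = f(t_n, state_n); k2 = f(t_n + h, state_n + h·k1); state_{n+1} = state_n + (h/2)·(k1 + k2).
0.000000: (-0.100000, -0.300000)
  k1 = (-0.101100, 0.471000)
  predictor → (-0.136396, -0.130440)
  k2 = (-0.129339, 0.210963)
  → (-0.141479, -0.177247)
0.360000: (-0.141479, -0.177247)
  k1 = (-0.136610, 0.287835)
  predictor → (-0.190658, -0.073626)
  k2 = (-0.176787, 0.124270)
  → (-0.197890, -0.103068)
(p(0.72), q(0.72)) ≈ (-0.1979, -0.1031)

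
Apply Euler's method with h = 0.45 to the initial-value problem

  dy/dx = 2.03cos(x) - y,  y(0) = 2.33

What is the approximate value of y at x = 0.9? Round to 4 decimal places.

Euler: y_{n+1} = y_n + h·f(x_n, y_n).
x=0.000000, y=2.330000: f=-0.300000 → y ← 2.330000 + 0.45·(-0.300000) = 2.195000
x=0.450000, y=2.195000: f=-0.367092 → y ← 2.195000 + 0.45·(-0.367092) = 2.029808
y(0.9) ≈ 2.0298

2.0298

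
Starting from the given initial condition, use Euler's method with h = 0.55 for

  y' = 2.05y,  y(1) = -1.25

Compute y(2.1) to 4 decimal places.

Euler: y_{n+1} = y_n + h·f(t_n, y_n).
t=1.000000, y=-1.250000: f=-2.562500 → y ← -1.250000 + 0.55·(-2.562500) = -2.659375
t=1.550000, y=-2.659375: f=-5.451719 → y ← -2.659375 + 0.55·(-5.451719) = -5.657820
y(2.1) ≈ -5.6578

-5.6578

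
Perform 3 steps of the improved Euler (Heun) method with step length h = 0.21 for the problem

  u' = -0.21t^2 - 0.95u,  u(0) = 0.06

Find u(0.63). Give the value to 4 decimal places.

Heun: k1 = f(t_n, u_n); k2 = f(t_n + h, u_n + h·k1); u_{n+1} = u_n + (h/2)·(k1 + k2).
t=0.000000, u=0.060000:
  k1 = f(0.000000, 0.060000) = -0.057000
  k2 = f(0.210000, 0.048030) = -0.054890
  u ← 0.060000 + (0.21/2)·(-0.057000 + (-0.054890)) = 0.048252
t=0.210000, u=0.048252:
  k1 = f(0.210000, 0.048252) = -0.055100
  k2 = f(0.420000, 0.036681) = -0.071891
  u ← 0.048252 + (0.21/2)·(-0.055100 + (-0.071891)) = 0.034918
t=0.420000, u=0.034918:
  k1 = f(0.420000, 0.034918) = -0.070216
  k2 = f(0.630000, 0.020172) = -0.102513
  u ← 0.034918 + (0.21/2)·(-0.070216 + (-0.102513)) = 0.016781
u(0.63) ≈ 0.0168

0.0168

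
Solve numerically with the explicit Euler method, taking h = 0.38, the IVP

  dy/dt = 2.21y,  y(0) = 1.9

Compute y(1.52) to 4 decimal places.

Euler: y_{n+1} = y_n + h·f(t_n, y_n).
t=0.000000, y=1.900000: f=4.199000 → y ← 1.900000 + 0.38·4.199000 = 3.495620
t=0.380000, y=3.495620: f=7.725320 → y ← 3.495620 + 0.38·7.725320 = 6.431242
t=0.760000, y=6.431242: f=14.213044 → y ← 6.431242 + 0.38·14.213044 = 11.832198
t=1.140000, y=11.832198: f=26.149159 → y ← 11.832198 + 0.38·26.149159 = 21.768879
y(1.52) ≈ 21.7689

21.7689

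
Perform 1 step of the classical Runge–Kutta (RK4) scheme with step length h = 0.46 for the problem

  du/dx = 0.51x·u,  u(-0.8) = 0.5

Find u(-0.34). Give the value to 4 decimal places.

0.4374

RK4: k1 = f(x_n, u_n); k2 = f(x_n + h/2, u_n + (h/2)·k1); k3 = f(x_n + h/2, u_n + (h/2)·k2); k4 = f(x_n + h, u_n + h·k3); u_{n+1} = u_n + (h/6)·(k1 + 2k2 + 2k3 + k4).
x=-0.800000, u=0.500000:
  k1 = f(-0.800000, 0.500000) = -0.204000
  k2 = f(-0.570000, 0.453080) = -0.131710
  k3 = f(-0.570000, 0.469707) = -0.136544
  k4 = f(-0.340000, 0.437190) = -0.075809
  u ← 0.500000 + (0.46/6)·(k1 + 2k2 + 2k3 + k4) = 0.437416
u(-0.34) ≈ 0.4374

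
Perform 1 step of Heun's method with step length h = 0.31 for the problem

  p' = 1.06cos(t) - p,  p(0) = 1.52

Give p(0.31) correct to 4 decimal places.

1.3917

Heun: k1 = f(t_n, p_n); k2 = f(t_n + h, p_n + h·k1); p_{n+1} = p_n + (h/2)·(k1 + k2).
t=0.000000, p=1.520000:
  k1 = f(0.000000, 1.520000) = -0.460000
  k2 = f(0.310000, 1.377400) = -0.367926
  p ← 1.520000 + (0.31/2)·(-0.460000 + (-0.367926)) = 1.391671
p(0.31) ≈ 1.3917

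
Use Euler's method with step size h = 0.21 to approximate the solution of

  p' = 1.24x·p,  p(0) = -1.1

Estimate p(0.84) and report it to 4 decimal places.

-1.4982

Euler: p_{n+1} = p_n + h·f(x_n, p_n).
x=0.000000, p=-1.100000: f=0.000000 → p ← -1.100000 + 0.21·0.000000 = -1.100000
x=0.210000, p=-1.100000: f=-0.286440 → p ← -1.100000 + 0.21·(-0.286440) = -1.160152
x=0.420000, p=-1.160152: f=-0.604207 → p ← -1.160152 + 0.21·(-0.604207) = -1.287036
x=0.630000, p=-1.287036: f=-1.005432 → p ← -1.287036 + 0.21·(-1.005432) = -1.498177
p(0.84) ≈ -1.4982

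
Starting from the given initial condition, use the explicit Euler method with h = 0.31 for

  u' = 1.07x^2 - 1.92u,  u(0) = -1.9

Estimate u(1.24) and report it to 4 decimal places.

0.2927

Euler: u_{n+1} = u_n + h·f(x_n, u_n).
x=0.000000, u=-1.900000: f=3.648000 → u ← -1.900000 + 0.31·3.648000 = -0.769120
x=0.310000, u=-0.769120: f=1.579537 → u ← -0.769120 + 0.31·1.579537 = -0.279463
x=0.620000, u=-0.279463: f=0.947878 → u ← -0.279463 + 0.31·0.947878 = 0.014379
x=0.930000, u=0.014379: f=0.897836 → u ← 0.014379 + 0.31·0.897836 = 0.292708
u(1.24) ≈ 0.2927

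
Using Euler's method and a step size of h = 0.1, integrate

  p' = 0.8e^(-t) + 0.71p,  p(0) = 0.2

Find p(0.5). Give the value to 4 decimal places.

0.6682

Euler: p_{n+1} = p_n + h·f(t_n, p_n).
t=0.000000, p=0.200000: f=0.942000 → p ← 0.200000 + 0.1·0.942000 = 0.294200
t=0.100000, p=0.294200: f=0.932752 → p ← 0.294200 + 0.1·0.932752 = 0.387475
t=0.200000, p=0.387475: f=0.930092 → p ← 0.387475 + 0.1·0.930092 = 0.480484
t=0.300000, p=0.480484: f=0.933798 → p ← 0.480484 + 0.1·0.933798 = 0.573864
t=0.400000, p=0.573864: f=0.943700 → p ← 0.573864 + 0.1·0.943700 = 0.668234
p(0.5) ≈ 0.6682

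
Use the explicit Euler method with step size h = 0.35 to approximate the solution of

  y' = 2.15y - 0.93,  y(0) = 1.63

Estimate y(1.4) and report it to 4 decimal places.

11.7276

Euler: y_{n+1} = y_n + h·f(x_n, y_n).
x=0.000000, y=1.630000: f=2.574500 → y ← 1.630000 + 0.35·2.574500 = 2.531075
x=0.350000, y=2.531075: f=4.511811 → y ← 2.531075 + 0.35·4.511811 = 4.110209
x=0.700000, y=4.110209: f=7.906949 → y ← 4.110209 + 0.35·7.906949 = 6.877641
x=1.050000, y=6.877641: f=13.856929 → y ← 6.877641 + 0.35·13.856929 = 11.727566
y(1.4) ≈ 11.7276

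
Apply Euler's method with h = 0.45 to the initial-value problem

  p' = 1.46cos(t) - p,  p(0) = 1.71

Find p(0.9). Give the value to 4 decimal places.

1.4702

Euler: p_{n+1} = p_n + h·f(t_n, p_n).
t=0.000000, p=1.710000: f=-0.250000 → p ← 1.710000 + 0.45·(-0.250000) = 1.597500
t=0.450000, p=1.597500: f=-0.282847 → p ← 1.597500 + 0.45·(-0.282847) = 1.470219
p(0.9) ≈ 1.4702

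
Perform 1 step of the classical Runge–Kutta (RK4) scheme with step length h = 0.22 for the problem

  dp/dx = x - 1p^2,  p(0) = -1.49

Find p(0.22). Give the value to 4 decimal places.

-2.1828

RK4: k1 = f(x_n, p_n); k2 = f(x_n + h/2, p_n + (h/2)·k1); k3 = f(x_n + h/2, p_n + (h/2)·k2); k4 = f(x_n + h, p_n + h·k3); p_{n+1} = p_n + (h/6)·(k1 + 2k2 + 2k3 + k4).
x=0.000000, p=-1.490000:
  k1 = f(0.000000, -1.490000) = -2.220100
  k2 = f(0.110000, -1.734211) = -2.897488
  k3 = f(0.110000, -1.808724) = -3.161481
  k4 = f(0.220000, -2.185526) = -4.556523
  p ← -1.490000 + (0.22/6)·(k1 + 2k2 + 2k3 + k4) = -2.182801
p(0.22) ≈ -2.1828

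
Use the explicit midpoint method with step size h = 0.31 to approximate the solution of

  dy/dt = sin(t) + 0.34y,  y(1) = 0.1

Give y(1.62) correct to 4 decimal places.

0.7778

Midpoint: k1 = f(t_n, y_n); k2 = f(t_n + h/2, y_n + (h/2)·k1); y_{n+1} = y_n + h·k2.
t=1.000000, y=0.100000:
  k1 = f(1.000000, 0.100000) = 0.875471
  k2 = f(1.155000, 0.235698) = 0.994932
  y ← 0.100000 + 0.31·0.994932 = 0.408429
t=1.310000, y=0.408429:
  k1 = f(1.310000, 0.408429) = 1.105051
  k2 = f(1.465000, 0.579712) = 1.191511
  y ← 0.408429 + 0.31·1.191511 = 0.777797
y(1.62) ≈ 0.7778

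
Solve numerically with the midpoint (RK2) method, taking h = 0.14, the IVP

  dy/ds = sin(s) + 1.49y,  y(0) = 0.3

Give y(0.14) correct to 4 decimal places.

Midpoint: k1 = f(s_n, y_n); k2 = f(s_n + h/2, y_n + (h/2)·k1); y_{n+1} = y_n + h·k2.
s=0.000000, y=0.300000:
  k1 = f(0.000000, 0.300000) = 0.447000
  k2 = f(0.070000, 0.331290) = 0.563565
  y ← 0.300000 + 0.14·0.563565 = 0.378899
y(0.14) ≈ 0.3789

0.3789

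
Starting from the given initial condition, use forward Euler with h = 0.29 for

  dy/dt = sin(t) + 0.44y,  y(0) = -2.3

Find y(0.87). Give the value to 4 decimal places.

-3.0451

Euler: y_{n+1} = y_n + h·f(t_n, y_n).
t=0.000000, y=-2.300000: f=-1.012000 → y ← -2.300000 + 0.29·(-1.012000) = -2.593480
t=0.290000, y=-2.593480: f=-0.855179 → y ← -2.593480 + 0.29·(-0.855179) = -2.841482
t=0.580000, y=-2.841482: f=-0.702228 → y ← -2.841482 + 0.29·(-0.702228) = -3.045128
y(0.87) ≈ -3.0451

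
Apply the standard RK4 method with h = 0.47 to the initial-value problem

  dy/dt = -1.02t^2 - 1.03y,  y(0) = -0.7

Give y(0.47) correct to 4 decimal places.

RK4: k1 = f(t_n, y_n); k2 = f(t_n + h/2, y_n + (h/2)·k1); k3 = f(t_n + h/2, y_n + (h/2)·k2); k4 = f(t_n + h, y_n + h·k3); y_{n+1} = y_n + (h/6)·(k1 + 2k2 + 2k3 + k4).
t=0.000000, y=-0.700000:
  k1 = f(0.000000, -0.700000) = 0.721000
  k2 = f(0.235000, -0.530565) = 0.490152
  k3 = f(0.235000, -0.584814) = 0.546029
  k4 = f(0.470000, -0.443366) = 0.231349
  y ← -0.700000 + (0.47/6)·(k1 + 2k2 + 2k3 + k4) = -0.463064
y(0.47) ≈ -0.4631

-0.4631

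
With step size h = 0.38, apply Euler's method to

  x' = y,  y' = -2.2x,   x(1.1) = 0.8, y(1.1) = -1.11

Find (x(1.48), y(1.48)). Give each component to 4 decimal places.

0.3782, -1.7788

Euler on (x,y): x_{n+1} = x_n + h·x', y_{n+1} = y_n + h·y'.
1.100000: (0.800000, -1.110000); f=(-1.110000, -1.760000) → (0.378200, -1.778800)
(x(1.48), y(1.48)) ≈ (0.3782, -1.7788)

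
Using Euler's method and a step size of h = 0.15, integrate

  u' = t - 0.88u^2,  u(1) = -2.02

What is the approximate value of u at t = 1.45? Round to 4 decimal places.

Euler: u_{n+1} = u_n + h·f(t_n, u_n).
t=1.000000, u=-2.020000: f=-2.590752 → u ← -2.020000 + 0.15·(-2.590752) = -2.408613
t=1.150000, u=-2.408613: f=-3.955246 → u ← -2.408613 + 0.15·(-3.955246) = -3.001900
t=1.300000, u=-3.001900: f=-6.630033 → u ← -3.001900 + 0.15·(-6.630033) = -3.996405
u(1.45) ≈ -3.9964

-3.9964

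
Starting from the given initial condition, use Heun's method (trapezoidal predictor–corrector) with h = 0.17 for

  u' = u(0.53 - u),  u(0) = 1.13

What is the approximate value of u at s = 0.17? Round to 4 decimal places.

Heun: k1 = f(s_n, u_n); k2 = f(s_n + h, u_n + h·k1); u_{n+1} = u_n + (h/2)·(k1 + k2).
s=0.000000, u=1.130000:
  k1 = f(0.000000, 1.130000) = -0.678000
  k2 = f(0.170000, 1.014740) = -0.491885
  u ← 1.130000 + (0.17/2)·(-0.678000 + (-0.491885)) = 1.030560
u(0.17) ≈ 1.0306

1.0306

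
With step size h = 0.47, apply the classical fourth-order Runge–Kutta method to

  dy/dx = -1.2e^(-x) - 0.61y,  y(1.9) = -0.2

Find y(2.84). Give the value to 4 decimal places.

RK4: k1 = f(x_n, y_n); k2 = f(x_n + h/2, y_n + (h/2)·k1); k3 = f(x_n + h/2, y_n + (h/2)·k2); k4 = f(x_n + h, y_n + h·k3); y_{n+1} = y_n + (h/6)·(k1 + 2k2 + 2k3 + k4).
x=1.900000, y=-0.200000:
  k1 = f(1.900000, -0.200000) = -0.057482
  k2 = f(2.135000, -0.213508) = -0.011653
  k3 = f(2.135000, -0.202739) = -0.018223
  k4 = f(2.370000, -0.208565) = 0.015048
  y ← -0.200000 + (0.47/6)·(k1 + 2k2 + 2k3 + k4) = -0.208005
x=2.370000, y=-0.208005:
  k1 = f(2.370000, -0.208005) = 0.014706
  k2 = f(2.605000, -0.204549) = 0.036091
  k3 = f(2.605000, -0.199523) = 0.033025
  k4 = f(2.840000, -0.192483) = 0.047304
  y ← -0.208005 + (0.47/6)·(k1 + 2k2 + 2k3 + k4) = -0.192319
y(2.84) ≈ -0.1923

-0.1923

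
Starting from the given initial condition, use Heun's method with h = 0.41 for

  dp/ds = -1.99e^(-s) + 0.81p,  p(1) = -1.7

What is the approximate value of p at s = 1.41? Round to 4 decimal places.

Heun: k1 = f(s_n, p_n); k2 = f(s_n + h, p_n + h·k1); p_{n+1} = p_n + (h/2)·(k1 + k2).
s=1.000000, p=-1.700000:
  k1 = f(1.000000, -1.700000) = -2.109080
  k2 = f(1.410000, -2.564723) = -2.563271
  p ← -1.700000 + (0.41/2)·(-2.109080 + (-2.563271)) = -2.657832
p(1.41) ≈ -2.6578

-2.6578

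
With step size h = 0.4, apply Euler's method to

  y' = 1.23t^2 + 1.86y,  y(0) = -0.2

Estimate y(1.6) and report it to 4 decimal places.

-0.3531

Euler: y_{n+1} = y_n + h·f(t_n, y_n).
t=0.000000, y=-0.200000: f=-0.372000 → y ← -0.200000 + 0.4·(-0.372000) = -0.348800
t=0.400000, y=-0.348800: f=-0.451968 → y ← -0.348800 + 0.4·(-0.451968) = -0.529587
t=0.800000, y=-0.529587: f=-0.197832 → y ← -0.529587 + 0.4·(-0.197832) = -0.608720
t=1.200000, y=-0.608720: f=0.638981 → y ← -0.608720 + 0.4·0.638981 = -0.353128
y(1.6) ≈ -0.3531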